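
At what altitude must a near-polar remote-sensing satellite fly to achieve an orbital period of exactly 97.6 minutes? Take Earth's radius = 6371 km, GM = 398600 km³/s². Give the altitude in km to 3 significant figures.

651 km

T = 97.6 min = 5856.0 s.
From T = 2π√(a³/μ): a = (μ T²/4π²)^(1/3) = (398600 × 5856.0² / 4π²)^(1/3) = 7022 km.
Altitude h = a − R = 7022 − 6371 = 651 km.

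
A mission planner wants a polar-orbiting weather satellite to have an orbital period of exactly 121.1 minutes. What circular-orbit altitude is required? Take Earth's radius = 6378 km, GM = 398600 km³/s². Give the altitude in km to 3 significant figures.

1730 km

T = 121.1 min = 7266.0 s.
From T = 2π√(a³/μ): a = (μ T²/4π²)^(1/3) = (398600 × 7266.0² / 4π²)^(1/3) = 8108 km.
Altitude h = a − R = 8108 − 6378 = 1730 km.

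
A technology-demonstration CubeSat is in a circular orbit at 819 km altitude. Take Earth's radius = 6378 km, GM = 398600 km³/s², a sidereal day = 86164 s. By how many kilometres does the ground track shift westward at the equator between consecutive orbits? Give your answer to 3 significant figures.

Semi-major axis a = 6378 + 819 = 7197 km. Period T = 2π√(a³/μ) = 2π√(7197³/398600) = 6076.3 s = 101.27 min.
During one orbit Earth rotates (6076.3 / 86164) × 360° = 25.39°.
At the equator that is 25.39° × (2π·6378/360) km/° = 25.39 × 111.3 = 2826 km.

2830 km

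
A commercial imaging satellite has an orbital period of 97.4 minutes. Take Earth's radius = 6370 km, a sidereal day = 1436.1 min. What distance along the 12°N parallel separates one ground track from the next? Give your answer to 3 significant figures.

2660 km

T = 97.4 min = 5844.0 s.
Node shift per orbit = (5844.0/86166) × 360° = 24.42°.
Equatorial spacing = 24.42 × 111.2 km/° = 2715 km.
At 12° latitude, spacing = 2715 × cos(12°) = 2655 km.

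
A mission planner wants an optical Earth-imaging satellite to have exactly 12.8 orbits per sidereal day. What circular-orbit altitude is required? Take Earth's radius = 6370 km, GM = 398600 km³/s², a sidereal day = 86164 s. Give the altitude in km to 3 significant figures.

Required period T = 86164 / 12.8 = 6731.6 s.
From T = 2π√(a³/μ): a = (μ T²/4π²)^(1/3) = (398600 × 6731.6² / 4π²)^(1/3) = 7706 km.
Altitude h = a − R = 7706 − 6370 = 1336 km.

1340 km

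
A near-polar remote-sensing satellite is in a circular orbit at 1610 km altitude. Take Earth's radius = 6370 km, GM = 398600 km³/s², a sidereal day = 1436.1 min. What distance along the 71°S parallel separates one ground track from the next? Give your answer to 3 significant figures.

Semi-major axis a = 6370 + 1610 = 7980 km. Period T = 2π√(a³/μ) = 2π√(7980³/398600) = 7094.4 s = 118.24 min.
Node shift per orbit = (7094.4/86166) × 360° = 29.64°.
Equatorial spacing = 29.64 × 111.2 km/° = 3295 km.
At 71° latitude, spacing = 3295 × cos(71°) = 1073 km.

1070 km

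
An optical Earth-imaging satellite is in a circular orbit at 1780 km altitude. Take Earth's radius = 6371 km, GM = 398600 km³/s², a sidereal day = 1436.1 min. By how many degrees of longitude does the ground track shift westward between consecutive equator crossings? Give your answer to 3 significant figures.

30.6°

Semi-major axis a = 6371 + 1780 = 8151 km. Period T = 2π√(a³/μ) = 2π√(8151³/398600) = 7323.6 s = 122.06 min.
During one orbit Earth rotates (7323.6 / 86166) × 360° = 30.60°.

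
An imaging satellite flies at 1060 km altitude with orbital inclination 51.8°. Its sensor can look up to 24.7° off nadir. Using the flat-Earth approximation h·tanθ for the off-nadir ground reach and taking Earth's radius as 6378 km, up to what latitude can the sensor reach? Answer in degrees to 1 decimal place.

For a prograde orbit the ground track reaches latitude ±i = ±51.8°.
Sensor half-swath on the ground ≈ 1060·tan(24.7°) = 488 km = 4.38° of latitude.
Maximum observable latitude ≈ 51.8 + 4.38 = 56.2°.

56.2°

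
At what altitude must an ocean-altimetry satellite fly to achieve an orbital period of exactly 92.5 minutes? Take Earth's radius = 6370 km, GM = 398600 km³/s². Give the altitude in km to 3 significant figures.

405 km

T = 92.5 min = 5550.0 s.
From T = 2π√(a³/μ): a = (μ T²/4π²)^(1/3) = (398600 × 5550.0² / 4π²)^(1/3) = 6775 km.
Altitude h = a − R = 6775 − 6370 = 405 km.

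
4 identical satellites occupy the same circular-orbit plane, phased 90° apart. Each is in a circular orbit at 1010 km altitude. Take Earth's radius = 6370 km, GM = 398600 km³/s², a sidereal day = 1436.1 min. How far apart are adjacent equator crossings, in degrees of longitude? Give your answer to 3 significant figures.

Semi-major axis a = 6370 + 1010 = 7380 km. Period T = 2π√(a³/μ) = 2π√(7380³/398600) = 6309.5 s = 105.16 min.
Single-satellite node shift = (6309.5/86166) × 360° = 26.36°.
With 4 satellites evenly phased, successive equator crossings are 26.36/4 = 6.590° apart.

6.59°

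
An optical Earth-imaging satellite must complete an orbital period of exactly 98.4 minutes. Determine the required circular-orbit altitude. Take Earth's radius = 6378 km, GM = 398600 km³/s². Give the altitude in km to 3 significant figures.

T = 98.4 min = 5904.0 s.
From T = 2π√(a³/μ): a = (μ T²/4π²)^(1/3) = (398600 × 5904.0² / 4π²)^(1/3) = 7060 km.
Altitude h = a − R = 7060 − 6378 = 682 km.

682 km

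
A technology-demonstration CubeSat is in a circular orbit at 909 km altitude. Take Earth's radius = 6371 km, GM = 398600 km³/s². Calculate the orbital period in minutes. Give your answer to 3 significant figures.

103 min

Semi-major axis a = 6371 + 909 = 7280 km. Period T = 2π√(a³/μ) = 2π√(7280³/398600) = 6181.7 s = 103.03 min.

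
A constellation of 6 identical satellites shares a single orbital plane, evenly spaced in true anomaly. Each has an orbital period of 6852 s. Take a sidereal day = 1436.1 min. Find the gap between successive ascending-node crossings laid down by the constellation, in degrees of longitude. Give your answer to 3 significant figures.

Single-satellite node shift = (6852.0/86166) × 360° = 28.63°.
With 6 satellites evenly phased, successive equator crossings are 28.63/6 = 4.771° apart.

4.77°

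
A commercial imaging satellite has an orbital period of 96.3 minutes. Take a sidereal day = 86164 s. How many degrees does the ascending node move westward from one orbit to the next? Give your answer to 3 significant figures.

T = 96.3 min = 5778.0 s.
During one orbit Earth rotates (5778.0 / 86164) × 360° = 24.14°.

24.1°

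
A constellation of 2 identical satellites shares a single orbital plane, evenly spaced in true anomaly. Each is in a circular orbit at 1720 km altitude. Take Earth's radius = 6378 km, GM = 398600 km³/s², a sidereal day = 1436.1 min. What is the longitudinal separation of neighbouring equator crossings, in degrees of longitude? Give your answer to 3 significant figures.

Semi-major axis a = 6378 + 1720 = 8098 km. Period T = 2π√(a³/μ) = 2π√(8098³/398600) = 7252.3 s = 120.87 min.
Single-satellite node shift = (7252.3/86166) × 360° = 30.30°.
With 2 satellites evenly phased, successive equator crossings are 30.30/2 = 15.150° apart.

15.2°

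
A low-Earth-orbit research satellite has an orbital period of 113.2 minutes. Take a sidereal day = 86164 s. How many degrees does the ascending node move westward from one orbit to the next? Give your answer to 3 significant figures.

28.4°

T = 113.2 min = 6792.0 s.
During one orbit Earth rotates (6792.0 / 86164) × 360° = 28.38°.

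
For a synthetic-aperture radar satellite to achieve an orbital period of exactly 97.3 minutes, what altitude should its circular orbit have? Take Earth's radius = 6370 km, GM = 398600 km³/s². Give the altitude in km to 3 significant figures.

T = 97.3 min = 5838.0 s.
From T = 2π√(a³/μ): a = (μ T²/4π²)^(1/3) = (398600 × 5838.0² / 4π²)^(1/3) = 7008 km.
Altitude h = a − R = 7008 − 6370 = 638 km.

638 km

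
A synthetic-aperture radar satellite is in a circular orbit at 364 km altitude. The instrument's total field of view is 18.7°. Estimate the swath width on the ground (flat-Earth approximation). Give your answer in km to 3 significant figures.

Half-angle = 18.7°/2 = 9.35°.
Swath width ≈ 2h·tan(θ/2) = 2 × 364 × tan(9.35°) = 119.9 km.

120 km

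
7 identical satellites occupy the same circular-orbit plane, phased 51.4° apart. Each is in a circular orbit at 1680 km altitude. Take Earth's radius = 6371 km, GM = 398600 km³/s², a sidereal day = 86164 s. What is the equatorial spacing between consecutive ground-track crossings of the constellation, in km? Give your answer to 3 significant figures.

Semi-major axis a = 6371 + 1680 = 8051 km. Period T = 2π√(a³/μ) = 2π√(8051³/398600) = 7189.3 s = 119.82 min.
Single-satellite node shift = (7189.3/86164) × 360° = 30.04°.
With 7 satellites evenly phased, successive equator crossings are 30.04/7 = 4.291° apart.
That is 4.291 × 111.2 = 477 km at the equator.

477 km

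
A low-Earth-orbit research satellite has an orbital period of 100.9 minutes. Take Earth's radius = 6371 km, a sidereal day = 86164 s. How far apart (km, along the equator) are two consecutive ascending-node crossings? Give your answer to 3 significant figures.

2810 km

T = 100.9 min = 6054.0 s.
During one orbit Earth rotates (6054.0 / 86164) × 360° = 25.29°.
At the equator that is 25.29° × (2π·6371/360) km/° = 25.29 × 111.2 = 2813 km.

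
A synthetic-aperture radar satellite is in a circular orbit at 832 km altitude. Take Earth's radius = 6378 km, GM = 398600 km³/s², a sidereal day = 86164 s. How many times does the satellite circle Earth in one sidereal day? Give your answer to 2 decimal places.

14.14

Semi-major axis a = 6378 + 832 = 7210 km. Period T = 2π√(a³/μ) = 2π√(7210³/398600) = 6092.8 s = 101.55 min.
Orbits per sidereal day = 86164 / 6092.8 = 14.142.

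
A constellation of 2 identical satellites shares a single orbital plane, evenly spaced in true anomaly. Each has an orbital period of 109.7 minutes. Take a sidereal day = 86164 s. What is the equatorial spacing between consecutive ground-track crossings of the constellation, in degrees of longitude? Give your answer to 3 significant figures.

T = 109.7 min = 6582.0 s.
Single-satellite node shift = (6582.0/86164) × 360° = 27.50°.
With 2 satellites evenly phased, successive equator crossings are 27.50/2 = 13.750° apart.

13.8°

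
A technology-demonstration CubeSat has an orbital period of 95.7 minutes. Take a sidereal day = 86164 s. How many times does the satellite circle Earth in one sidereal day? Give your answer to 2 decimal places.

15.01

T = 95.7 min = 5742.0 s.
Orbits per sidereal day = 86164 / 5742.0 = 15.006.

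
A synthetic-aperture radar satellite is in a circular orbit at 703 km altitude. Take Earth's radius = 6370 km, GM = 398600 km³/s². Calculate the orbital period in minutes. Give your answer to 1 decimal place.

98.7 min

Semi-major axis a = 6370 + 703 = 7073 km. Period T = 2π√(a³/μ) = 2π√(7073³/398600) = 5919.9 s = 98.67 min.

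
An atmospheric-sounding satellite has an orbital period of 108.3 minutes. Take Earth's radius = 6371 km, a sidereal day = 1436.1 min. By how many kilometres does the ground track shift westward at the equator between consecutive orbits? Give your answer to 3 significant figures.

3020 km

T = 108.3 min = 6498.0 s.
During one orbit Earth rotates (6498.0 / 86166) × 360° = 27.15°.
At the equator that is 27.15° × (2π·6371/360) km/° = 27.15 × 111.2 = 3019 km.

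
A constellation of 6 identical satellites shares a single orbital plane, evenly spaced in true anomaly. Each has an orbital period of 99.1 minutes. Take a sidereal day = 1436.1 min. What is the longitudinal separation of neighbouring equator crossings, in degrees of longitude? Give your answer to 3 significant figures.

T = 99.1 min = 5946.0 s.
Single-satellite node shift = (5946.0/86166) × 360° = 24.84°.
With 6 satellites evenly phased, successive equator crossings are 24.84/6 = 4.140° apart.

4.14°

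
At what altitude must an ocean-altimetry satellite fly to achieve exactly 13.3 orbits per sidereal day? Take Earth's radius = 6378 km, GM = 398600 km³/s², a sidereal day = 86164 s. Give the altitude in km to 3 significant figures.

1130 km

Required period T = 86164 / 13.3 = 6478.5 s.
From T = 2π√(a³/μ): a = (μ T²/4π²)^(1/3) = (398600 × 6478.5² / 4π²)^(1/3) = 7511 km.
Altitude h = a − R = 7511 − 6378 = 1133 km.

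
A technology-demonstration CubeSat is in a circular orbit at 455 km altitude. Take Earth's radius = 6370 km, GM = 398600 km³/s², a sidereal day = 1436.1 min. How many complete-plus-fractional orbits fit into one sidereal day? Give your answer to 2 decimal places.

15.36

Semi-major axis a = 6370 + 455 = 6825 km. Period T = 2π√(a³/μ) = 2π√(6825³/398600) = 5611.3 s = 93.52 min.
Orbits per sidereal day = 86166 / 5611.3 = 15.356.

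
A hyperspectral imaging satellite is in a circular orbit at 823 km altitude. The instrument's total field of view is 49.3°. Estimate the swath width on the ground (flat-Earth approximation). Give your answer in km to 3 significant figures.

755 km

Half-angle = 49.3°/2 = 24.65°.
Swath width ≈ 2h·tan(θ/2) = 2 × 823 × tan(24.65°) = 755.3 km.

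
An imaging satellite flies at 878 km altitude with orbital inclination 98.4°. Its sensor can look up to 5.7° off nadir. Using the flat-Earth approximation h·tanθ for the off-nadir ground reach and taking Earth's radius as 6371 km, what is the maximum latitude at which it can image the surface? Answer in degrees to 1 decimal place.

Retrograde orbit: the ground track reaches ±(180° − i) = ±(180 − 98.4) = ±81.6°.
Sensor half-swath on the ground ≈ 878·tan(5.7°) = 88 km = 0.79° of latitude.
Maximum observable latitude ≈ 81.6 + 0.79 = 82.4°.

82.4°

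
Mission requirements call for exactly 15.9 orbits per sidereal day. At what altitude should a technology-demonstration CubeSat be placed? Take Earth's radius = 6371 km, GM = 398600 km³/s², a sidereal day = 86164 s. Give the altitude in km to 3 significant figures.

Required period T = 86164 / 15.9 = 5419.1 s.
From T = 2π√(a³/μ): a = (μ T²/4π²)^(1/3) = (398600 × 5419.1² / 4π²)^(1/3) = 6668 km.
Altitude h = a − R = 6668 − 6371 = 297 km.

297 km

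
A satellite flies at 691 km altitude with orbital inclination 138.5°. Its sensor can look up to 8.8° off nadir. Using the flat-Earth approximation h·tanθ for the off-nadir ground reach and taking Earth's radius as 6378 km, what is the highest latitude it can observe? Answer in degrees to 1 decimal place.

Retrograde orbit: the ground track reaches ±(180° − i) = ±(180 − 138.5) = ±41.5°.
Sensor half-swath on the ground ≈ 691·tan(8.8°) = 107 km = 0.96° of latitude.
Maximum observable latitude ≈ 41.5 + 0.96 = 42.5°.

42.5°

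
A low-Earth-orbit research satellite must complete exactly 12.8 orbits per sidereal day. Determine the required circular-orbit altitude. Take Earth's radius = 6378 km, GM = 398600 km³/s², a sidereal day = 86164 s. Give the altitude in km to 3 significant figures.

1330 km

Required period T = 86164 / 12.8 = 6731.6 s.
From T = 2π√(a³/μ): a = (μ T²/4π²)^(1/3) = (398600 × 6731.6² / 4π²)^(1/3) = 7706 km.
Altitude h = a − R = 7706 − 6378 = 1328 km.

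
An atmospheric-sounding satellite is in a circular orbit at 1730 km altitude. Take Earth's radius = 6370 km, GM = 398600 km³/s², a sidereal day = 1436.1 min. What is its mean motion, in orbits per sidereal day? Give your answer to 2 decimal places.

Semi-major axis a = 6370 + 1730 = 8100 km. Period T = 2π√(a³/μ) = 2π√(8100³/398600) = 7255.0 s = 120.92 min.
Orbits per sidereal day = 86166 / 7255.0 = 11.877.

11.88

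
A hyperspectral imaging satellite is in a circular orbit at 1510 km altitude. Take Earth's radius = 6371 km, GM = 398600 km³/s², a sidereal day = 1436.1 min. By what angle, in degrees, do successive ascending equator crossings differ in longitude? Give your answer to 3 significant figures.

29.1°

Semi-major axis a = 6371 + 1510 = 7881 km. Period T = 2π√(a³/μ) = 2π√(7881³/398600) = 6962.8 s = 116.05 min.
During one orbit Earth rotates (6962.8 / 86166) × 360° = 29.09°.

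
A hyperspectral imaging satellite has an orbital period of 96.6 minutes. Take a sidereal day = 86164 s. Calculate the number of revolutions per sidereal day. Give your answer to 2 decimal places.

T = 96.6 min = 5796.0 s.
Orbits per sidereal day = 86164 / 5796.0 = 14.866.

14.87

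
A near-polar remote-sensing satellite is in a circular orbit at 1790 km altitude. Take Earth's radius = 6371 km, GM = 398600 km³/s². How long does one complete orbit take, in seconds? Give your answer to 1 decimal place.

Semi-major axis a = 6371 + 1790 = 8161 km. Period T = 2π√(a³/μ) = 2π√(8161³/398600) = 7337.1 s = 122.29 min.

7337.1 seconds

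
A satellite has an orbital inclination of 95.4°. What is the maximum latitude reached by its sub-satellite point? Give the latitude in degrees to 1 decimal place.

84.6°

Retrograde orbit: the ground track reaches ±(180° − i) = ±(180 − 95.4) = ±84.6°.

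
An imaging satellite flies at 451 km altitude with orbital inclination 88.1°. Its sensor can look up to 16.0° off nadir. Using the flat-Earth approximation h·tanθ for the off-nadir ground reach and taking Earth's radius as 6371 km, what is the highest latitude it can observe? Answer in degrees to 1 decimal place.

89.3°

For a prograde orbit the ground track reaches latitude ±i = ±88.1°.
Sensor half-swath on the ground ≈ 451·tan(16.0°) = 129 km = 1.16° of latitude.
Maximum observable latitude ≈ 88.1 + 1.16 = 89.3°.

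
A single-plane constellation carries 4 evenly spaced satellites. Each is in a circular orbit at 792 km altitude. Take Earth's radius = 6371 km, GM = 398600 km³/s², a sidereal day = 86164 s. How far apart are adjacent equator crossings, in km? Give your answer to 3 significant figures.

Semi-major axis a = 6371 + 792 = 7163 km. Period T = 2π√(a³/μ) = 2π√(7163³/398600) = 6033.3 s = 100.55 min.
Single-satellite node shift = (6033.3/86164) × 360° = 25.21°.
With 4 satellites evenly phased, successive equator crossings are 25.21/4 = 6.302° apart.
That is 6.302 × 111.2 = 701 km at the equator.

701 km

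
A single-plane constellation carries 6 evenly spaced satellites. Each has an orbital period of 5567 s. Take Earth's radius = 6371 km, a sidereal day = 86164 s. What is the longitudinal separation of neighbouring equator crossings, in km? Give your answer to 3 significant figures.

431 km

Single-satellite node shift = (5567.0/86164) × 360° = 23.26°.
With 6 satellites evenly phased, successive equator crossings are 23.26/6 = 3.877° apart.
That is 3.877 × 111.2 = 431 km at the equator.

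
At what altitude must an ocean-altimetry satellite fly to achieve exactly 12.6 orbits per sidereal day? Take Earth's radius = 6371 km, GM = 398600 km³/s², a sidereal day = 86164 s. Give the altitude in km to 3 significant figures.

Required period T = 86164 / 12.6 = 6838.4 s.
From T = 2π√(a³/μ): a = (μ T²/4π²)^(1/3) = (398600 × 6838.4² / 4π²)^(1/3) = 7787 km.
Altitude h = a − R = 7787 − 6371 = 1416 km.

1420 km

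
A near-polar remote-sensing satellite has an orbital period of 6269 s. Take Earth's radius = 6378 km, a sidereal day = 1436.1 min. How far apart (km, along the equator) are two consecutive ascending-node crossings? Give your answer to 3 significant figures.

During one orbit Earth rotates (6269.0 / 86166) × 360° = 26.19°.
At the equator that is 26.19° × (2π·6378/360) km/° = 26.19 × 111.3 = 2916 km.

2920 km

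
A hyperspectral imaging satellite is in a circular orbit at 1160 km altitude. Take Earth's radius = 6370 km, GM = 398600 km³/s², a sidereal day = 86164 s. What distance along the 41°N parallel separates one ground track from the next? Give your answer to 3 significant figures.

2280 km

Semi-major axis a = 6370 + 1160 = 7530 km. Period T = 2π√(a³/μ) = 2π√(7530³/398600) = 6502.8 s = 108.38 min.
Node shift per orbit = (6502.8/86164) × 360° = 27.17°.
Equatorial spacing = 27.17 × 111.2 km/° = 3021 km.
At 41° latitude, spacing = 3021 × cos(41°) = 2280 km.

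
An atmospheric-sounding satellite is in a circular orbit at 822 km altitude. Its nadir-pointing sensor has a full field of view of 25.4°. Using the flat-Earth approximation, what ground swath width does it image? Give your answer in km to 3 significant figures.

Half-angle = 25.4°/2 = 12.7°.
Swath width ≈ 2h·tan(θ/2) = 2 × 822 × tan(12.7°) = 370.5 km.

370 km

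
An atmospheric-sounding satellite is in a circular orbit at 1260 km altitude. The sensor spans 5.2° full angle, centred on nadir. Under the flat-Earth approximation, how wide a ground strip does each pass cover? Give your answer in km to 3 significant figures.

Half-angle = 5.2°/2 = 2.6°.
Swath width ≈ 2h·tan(θ/2) = 2 × 1260 × tan(2.6°) = 114.4 km.

114 km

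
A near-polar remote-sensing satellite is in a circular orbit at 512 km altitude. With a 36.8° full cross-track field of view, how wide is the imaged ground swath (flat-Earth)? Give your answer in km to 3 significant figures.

Half-angle = 36.8°/2 = 18.4°.
Swath width ≈ 2h·tan(θ/2) = 2 × 512 × tan(18.4°) = 340.6 km.

341 km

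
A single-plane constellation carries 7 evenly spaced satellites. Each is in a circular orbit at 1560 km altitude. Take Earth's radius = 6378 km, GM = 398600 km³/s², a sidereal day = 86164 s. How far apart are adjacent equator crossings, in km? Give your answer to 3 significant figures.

468 km

Semi-major axis a = 6378 + 1560 = 7938 km. Period T = 2π√(a³/μ) = 2π√(7938³/398600) = 7038.5 s = 117.31 min.
Single-satellite node shift = (7038.5/86164) × 360° = 29.41°.
With 7 satellites evenly phased, successive equator crossings are 29.41/7 = 4.201° apart.
That is 4.201 × 111.3 = 468 km at the equator.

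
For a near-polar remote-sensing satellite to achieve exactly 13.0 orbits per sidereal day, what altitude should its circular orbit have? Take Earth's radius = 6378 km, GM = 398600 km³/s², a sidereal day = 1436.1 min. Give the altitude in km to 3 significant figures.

Required period T = 86166 / 13.0 = 6628.2 s.
From T = 2π√(a³/μ): a = (μ T²/4π²)^(1/3) = (398600 × 6628.2² / 4π²)^(1/3) = 7626 km.
Altitude h = a − R = 7626 − 6378 = 1248 km.

1250 km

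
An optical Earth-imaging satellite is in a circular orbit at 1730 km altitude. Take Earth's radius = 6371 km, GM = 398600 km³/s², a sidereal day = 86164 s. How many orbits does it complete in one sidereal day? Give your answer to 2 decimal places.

Semi-major axis a = 6371 + 1730 = 8101 km. Period T = 2π√(a³/μ) = 2π√(8101³/398600) = 7256.4 s = 120.94 min.
Orbits per sidereal day = 86164 / 7256.4 = 11.874.

11.87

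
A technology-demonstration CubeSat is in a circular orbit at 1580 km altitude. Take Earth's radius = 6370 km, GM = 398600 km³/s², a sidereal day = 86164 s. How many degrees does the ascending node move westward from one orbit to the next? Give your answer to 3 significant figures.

Semi-major axis a = 6370 + 1580 = 7950 km. Period T = 2π√(a³/μ) = 2π√(7950³/398600) = 7054.4 s = 117.57 min.
During one orbit Earth rotates (7054.4 / 86164) × 360° = 29.47°.

29.5°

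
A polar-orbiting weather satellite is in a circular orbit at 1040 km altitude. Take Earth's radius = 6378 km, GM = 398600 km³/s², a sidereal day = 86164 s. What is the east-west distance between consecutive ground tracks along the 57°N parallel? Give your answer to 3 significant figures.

1610 km

Semi-major axis a = 6378 + 1040 = 7418 km. Period T = 2π√(a³/μ) = 2π√(7418³/398600) = 6358.3 s = 105.97 min.
Node shift per orbit = (6358.3/86164) × 360° = 26.57°.
Equatorial spacing = 26.57 × 111.3 km/° = 2957 km.
At 57° latitude, spacing = 2957 × cos(57°) = 1611 km.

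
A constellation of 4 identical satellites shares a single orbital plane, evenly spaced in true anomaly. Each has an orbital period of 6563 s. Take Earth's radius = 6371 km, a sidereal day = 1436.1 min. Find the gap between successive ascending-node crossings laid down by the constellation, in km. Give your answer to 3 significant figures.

Single-satellite node shift = (6563.0/86166) × 360° = 27.42°.
With 4 satellites evenly phased, successive equator crossings are 27.42/4 = 6.855° apart.
That is 6.855 × 111.2 = 762 km at the equator.

762 km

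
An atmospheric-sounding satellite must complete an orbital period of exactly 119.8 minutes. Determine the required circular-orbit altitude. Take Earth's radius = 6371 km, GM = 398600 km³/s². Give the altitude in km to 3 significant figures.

T = 119.8 min = 7188.0 s.
From T = 2π√(a³/μ): a = (μ T²/4π²)^(1/3) = (398600 × 7188.0² / 4π²)^(1/3) = 8050 km.
Altitude h = a − R = 8050 − 6371 = 1679 km.

1680 km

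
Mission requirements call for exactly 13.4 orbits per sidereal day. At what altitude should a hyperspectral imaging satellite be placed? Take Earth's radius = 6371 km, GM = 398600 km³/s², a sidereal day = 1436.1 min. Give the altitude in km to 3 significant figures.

1100 km

Required period T = 86166 / 13.4 = 6430.3 s.
From T = 2π√(a³/μ): a = (μ T²/4π²)^(1/3) = (398600 × 6430.3² / 4π²)^(1/3) = 7474 km.
Altitude h = a − R = 7474 − 6371 = 1103 km.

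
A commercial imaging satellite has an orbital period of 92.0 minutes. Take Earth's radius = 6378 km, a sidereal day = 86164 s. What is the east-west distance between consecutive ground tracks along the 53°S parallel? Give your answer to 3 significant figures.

T = 92.0 min = 5520.0 s.
Node shift per orbit = (5520.0/86164) × 360° = 23.06°.
Equatorial spacing = 23.06 × 111.3 km/° = 2567 km.
At 53° latitude, spacing = 2567 × cos(53°) = 1545 km.

1550 km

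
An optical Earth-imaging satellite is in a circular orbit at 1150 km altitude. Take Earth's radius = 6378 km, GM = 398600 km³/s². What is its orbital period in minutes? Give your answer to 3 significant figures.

108 min

Semi-major axis a = 6378 + 1150 = 7528 km. Period T = 2π√(a³/μ) = 2π√(7528³/398600) = 6500.3 s = 108.34 min.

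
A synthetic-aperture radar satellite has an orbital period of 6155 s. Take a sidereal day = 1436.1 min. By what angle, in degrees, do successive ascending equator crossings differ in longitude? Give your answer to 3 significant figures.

During one orbit Earth rotates (6155.0 / 86166) × 360° = 25.72°.

25.7°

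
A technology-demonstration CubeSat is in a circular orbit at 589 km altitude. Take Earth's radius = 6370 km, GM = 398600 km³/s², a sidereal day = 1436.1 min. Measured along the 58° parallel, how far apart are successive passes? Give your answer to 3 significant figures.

Semi-major axis a = 6370 + 589 = 6959 km. Period T = 2π√(a³/μ) = 2π√(6959³/398600) = 5777.4 s = 96.29 min.
Node shift per orbit = (5777.4/86166) × 360° = 24.14°.
Equatorial spacing = 24.14 × 111.2 km/° = 2684 km.
At 58° latitude, spacing = 2684 × cos(58°) = 1422 km.

1420 km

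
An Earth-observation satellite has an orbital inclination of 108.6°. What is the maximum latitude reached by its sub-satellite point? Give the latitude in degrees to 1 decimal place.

Retrograde orbit: the ground track reaches ±(180° − i) = ±(180 − 108.6) = ±71.4°.

71.4°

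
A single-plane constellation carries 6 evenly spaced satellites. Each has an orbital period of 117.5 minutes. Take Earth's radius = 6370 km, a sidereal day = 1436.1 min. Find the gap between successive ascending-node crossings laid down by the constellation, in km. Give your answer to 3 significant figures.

546 km

T = 117.5 min = 7050.0 s.
Single-satellite node shift = (7050.0/86166) × 360° = 29.45°.
With 6 satellites evenly phased, successive equator crossings are 29.45/6 = 4.909° apart.
That is 4.909 × 111.2 = 546 km at the equator.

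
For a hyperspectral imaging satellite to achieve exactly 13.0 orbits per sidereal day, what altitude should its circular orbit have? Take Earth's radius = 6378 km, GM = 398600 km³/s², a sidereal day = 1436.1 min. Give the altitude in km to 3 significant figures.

Required period T = 86166 / 13.0 = 6628.2 s.
From T = 2π√(a³/μ): a = (μ T²/4π²)^(1/3) = (398600 × 6628.2² / 4π²)^(1/3) = 7626 km.
Altitude h = a − R = 7626 − 6378 = 1248 km.

1250 km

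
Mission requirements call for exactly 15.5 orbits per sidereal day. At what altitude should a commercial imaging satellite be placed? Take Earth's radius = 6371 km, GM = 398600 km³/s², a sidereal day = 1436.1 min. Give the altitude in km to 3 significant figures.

Required period T = 86166 / 15.5 = 5559.1 s.
From T = 2π√(a³/μ): a = (μ T²/4π²)^(1/3) = (398600 × 5559.1² / 4π²)^(1/3) = 6783 km.
Altitude h = a − R = 6783 − 6371 = 412 km.

412 km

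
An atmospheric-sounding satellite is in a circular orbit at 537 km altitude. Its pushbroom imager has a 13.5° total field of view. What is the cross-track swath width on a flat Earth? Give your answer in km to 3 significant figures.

127 km

Half-angle = 13.5°/2 = 6.75°.
Swath width ≈ 2h·tan(θ/2) = 2 × 537 × tan(6.75°) = 127.1 km.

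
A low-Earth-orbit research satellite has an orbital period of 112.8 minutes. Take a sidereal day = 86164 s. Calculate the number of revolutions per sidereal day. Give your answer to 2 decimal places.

T = 112.8 min = 6768.0 s.
Orbits per sidereal day = 86164 / 6768.0 = 12.731.

12.73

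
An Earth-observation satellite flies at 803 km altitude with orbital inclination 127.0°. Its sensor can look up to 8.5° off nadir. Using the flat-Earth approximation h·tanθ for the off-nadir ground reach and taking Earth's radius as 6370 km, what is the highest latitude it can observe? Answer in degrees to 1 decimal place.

Retrograde orbit: the ground track reaches ±(180° − i) = ±(180 − 127.0) = ±53.0°.
Sensor half-swath on the ground ≈ 803·tan(8.5°) = 120 km = 1.08° of latitude.
Maximum observable latitude ≈ 53.0 + 1.08 = 54.1°.

54.1°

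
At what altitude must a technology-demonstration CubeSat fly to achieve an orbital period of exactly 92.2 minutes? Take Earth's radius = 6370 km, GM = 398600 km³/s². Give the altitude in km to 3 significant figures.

391 km

T = 92.2 min = 5532.0 s.
From T = 2π√(a³/μ): a = (μ T²/4π²)^(1/3) = (398600 × 5532.0² / 4π²)^(1/3) = 6761 km.
Altitude h = a − R = 6761 − 6370 = 391 km.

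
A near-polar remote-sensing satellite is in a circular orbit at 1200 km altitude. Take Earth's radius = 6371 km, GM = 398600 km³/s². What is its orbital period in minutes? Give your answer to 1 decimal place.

Semi-major axis a = 6371 + 1200 = 7571 km. Period T = 2π√(a³/μ) = 2π√(7571³/398600) = 6556.0 s = 109.27 min.

109.3 min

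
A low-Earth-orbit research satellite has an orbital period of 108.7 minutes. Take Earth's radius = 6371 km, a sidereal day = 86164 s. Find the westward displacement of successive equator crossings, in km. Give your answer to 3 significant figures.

3030 km

T = 108.7 min = 6522.0 s.
During one orbit Earth rotates (6522.0 / 86164) × 360° = 27.25°.
At the equator that is 27.25° × (2π·6371/360) km/° = 27.25 × 111.2 = 3030 km.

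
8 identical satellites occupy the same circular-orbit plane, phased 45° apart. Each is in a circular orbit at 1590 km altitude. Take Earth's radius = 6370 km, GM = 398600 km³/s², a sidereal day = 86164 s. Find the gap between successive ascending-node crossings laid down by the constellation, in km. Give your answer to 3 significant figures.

Semi-major axis a = 6370 + 1590 = 7960 km. Period T = 2π√(a³/μ) = 2π√(7960³/398600) = 7067.7 s = 117.80 min.
Single-satellite node shift = (7067.7/86164) × 360° = 29.53°.
With 8 satellites evenly phased, successive equator crossings are 29.53/8 = 3.691° apart.
That is 3.691 × 111.2 = 410 km at the equator.

410 km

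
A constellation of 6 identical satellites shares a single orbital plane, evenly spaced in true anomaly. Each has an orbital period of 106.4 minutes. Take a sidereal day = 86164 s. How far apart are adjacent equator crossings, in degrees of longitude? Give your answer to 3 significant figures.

T = 106.4 min = 6384.0 s.
Single-satellite node shift = (6384.0/86164) × 360° = 26.67°.
With 6 satellites evenly phased, successive equator crossings are 26.67/6 = 4.445° apart.

4.45°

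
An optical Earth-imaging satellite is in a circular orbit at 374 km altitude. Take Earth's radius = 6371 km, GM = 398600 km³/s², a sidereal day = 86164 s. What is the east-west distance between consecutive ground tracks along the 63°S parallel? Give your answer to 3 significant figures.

Semi-major axis a = 6371 + 374 = 6745 km. Period T = 2π√(a³/μ) = 2π√(6745³/398600) = 5513.0 s = 91.88 min.
Node shift per orbit = (5513.0/86164) × 360° = 23.03°.
Equatorial spacing = 23.03 × 111.2 km/° = 2561 km.
At 63° latitude, spacing = 2561 × cos(63°) = 1163 km.

1160 km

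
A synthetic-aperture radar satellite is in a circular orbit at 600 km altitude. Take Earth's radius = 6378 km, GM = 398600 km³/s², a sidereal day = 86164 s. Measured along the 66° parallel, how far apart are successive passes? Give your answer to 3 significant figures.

1100 km

Semi-major axis a = 6378 + 600 = 6978 km. Period T = 2π√(a³/μ) = 2π√(6978³/398600) = 5801.1 s = 96.68 min.
Node shift per orbit = (5801.1/86164) × 360° = 24.24°.
Equatorial spacing = 24.24 × 111.3 km/° = 2698 km.
At 66° latitude, spacing = 2698 × cos(66°) = 1097 km.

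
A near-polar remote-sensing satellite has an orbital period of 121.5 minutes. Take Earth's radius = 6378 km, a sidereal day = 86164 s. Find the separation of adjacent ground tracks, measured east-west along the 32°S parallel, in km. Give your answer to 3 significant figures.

T = 121.5 min = 7290.0 s.
Node shift per orbit = (7290.0/86164) × 360° = 30.46°.
Equatorial spacing = 30.46 × 111.3 km/° = 3391 km.
At 32° latitude, spacing = 3391 × cos(32°) = 2875 km.

2880 km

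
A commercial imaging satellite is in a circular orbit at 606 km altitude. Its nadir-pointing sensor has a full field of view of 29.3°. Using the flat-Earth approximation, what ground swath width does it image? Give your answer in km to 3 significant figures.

Half-angle = 29.3°/2 = 14.65°.
Swath width ≈ 2h·tan(θ/2) = 2 × 606 × tan(14.65°) = 316.8 km.

317 km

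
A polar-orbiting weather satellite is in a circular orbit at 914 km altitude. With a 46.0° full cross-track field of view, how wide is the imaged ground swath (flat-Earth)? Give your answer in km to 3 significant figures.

776 km

Half-angle = 46.0°/2 = 23°.
Swath width ≈ 2h·tan(θ/2) = 2 × 914 × tan(23°) = 775.9 km.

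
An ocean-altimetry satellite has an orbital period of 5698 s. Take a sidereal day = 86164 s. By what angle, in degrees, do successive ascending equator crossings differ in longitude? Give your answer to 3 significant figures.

23.8°

During one orbit Earth rotates (5698.0 / 86164) × 360° = 23.81°.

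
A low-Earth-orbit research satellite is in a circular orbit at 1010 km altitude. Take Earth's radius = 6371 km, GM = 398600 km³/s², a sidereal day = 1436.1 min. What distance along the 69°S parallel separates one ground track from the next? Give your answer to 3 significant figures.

1050 km

Semi-major axis a = 6371 + 1010 = 7381 km. Period T = 2π√(a³/μ) = 2π√(7381³/398600) = 6310.8 s = 105.18 min.
Node shift per orbit = (6310.8/86166) × 360° = 26.37°.
Equatorial spacing = 26.37 × 111.2 km/° = 2932 km.
At 69° latitude, spacing = 2932 × cos(69°) = 1051 km.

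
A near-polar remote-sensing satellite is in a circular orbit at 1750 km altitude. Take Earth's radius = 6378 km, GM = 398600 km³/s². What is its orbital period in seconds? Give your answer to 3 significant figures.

Semi-major axis a = 6378 + 1750 = 8128 km. Period T = 2π√(a³/μ) = 2π√(8128³/398600) = 7292.7 s = 121.54 min.

7290 seconds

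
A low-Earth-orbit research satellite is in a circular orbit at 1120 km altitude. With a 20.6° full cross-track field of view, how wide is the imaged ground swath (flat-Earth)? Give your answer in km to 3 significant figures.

407 km

Half-angle = 20.6°/2 = 10.3°.
Swath width ≈ 2h·tan(θ/2) = 2 × 1120 × tan(10.3°) = 407.1 km.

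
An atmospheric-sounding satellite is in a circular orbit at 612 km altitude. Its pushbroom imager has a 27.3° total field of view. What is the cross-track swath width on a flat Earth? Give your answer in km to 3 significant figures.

297 km

Half-angle = 27.3°/2 = 13.65°.
Swath width ≈ 2h·tan(θ/2) = 2 × 612 × tan(13.65°) = 297.2 km.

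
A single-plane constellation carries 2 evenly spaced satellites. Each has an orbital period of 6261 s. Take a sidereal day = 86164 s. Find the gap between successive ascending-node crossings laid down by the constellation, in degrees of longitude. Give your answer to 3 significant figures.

13.1°

Single-satellite node shift = (6261.0/86164) × 360° = 26.16°.
With 2 satellites evenly phased, successive equator crossings are 26.16/2 = 13.079° apart.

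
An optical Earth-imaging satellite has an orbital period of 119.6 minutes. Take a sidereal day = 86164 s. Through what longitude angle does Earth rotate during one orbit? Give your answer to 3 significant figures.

30.0°

T = 119.6 min = 7176.0 s.
During one orbit Earth rotates (7176.0 / 86164) × 360° = 29.98°.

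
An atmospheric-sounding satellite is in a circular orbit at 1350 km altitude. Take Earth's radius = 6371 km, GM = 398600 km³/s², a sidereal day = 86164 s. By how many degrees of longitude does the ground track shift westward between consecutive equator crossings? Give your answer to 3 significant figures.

Semi-major axis a = 6371 + 1350 = 7721 km. Period T = 2π√(a³/μ) = 2π√(7721³/398600) = 6751.8 s = 112.53 min.
During one orbit Earth rotates (6751.8 / 86164) × 360° = 28.21°.

28.2°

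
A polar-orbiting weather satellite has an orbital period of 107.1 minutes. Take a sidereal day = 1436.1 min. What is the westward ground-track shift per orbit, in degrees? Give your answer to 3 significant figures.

T = 107.1 min = 6426.0 s.
During one orbit Earth rotates (6426.0 / 86166) × 360° = 26.85°.

26.8°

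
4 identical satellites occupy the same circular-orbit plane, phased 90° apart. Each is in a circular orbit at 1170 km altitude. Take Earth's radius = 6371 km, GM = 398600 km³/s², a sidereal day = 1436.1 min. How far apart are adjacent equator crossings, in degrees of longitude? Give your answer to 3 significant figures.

6.81°

Semi-major axis a = 6371 + 1170 = 7541 km. Period T = 2π√(a³/μ) = 2π√(7541³/398600) = 6517.1 s = 108.62 min.
Single-satellite node shift = (6517.1/86166) × 360° = 27.23°.
With 4 satellites evenly phased, successive equator crossings are 27.23/4 = 6.807° apart.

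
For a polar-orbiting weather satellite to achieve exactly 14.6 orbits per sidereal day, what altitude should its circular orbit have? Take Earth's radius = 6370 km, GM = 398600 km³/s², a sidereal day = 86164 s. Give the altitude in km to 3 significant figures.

Required period T = 86164 / 14.6 = 5901.6 s.
From T = 2π√(a³/μ): a = (μ T²/4π²)^(1/3) = (398600 × 5901.6² / 4π²)^(1/3) = 7058 km.
Altitude h = a − R = 7058 − 6370 = 688 km.

688 km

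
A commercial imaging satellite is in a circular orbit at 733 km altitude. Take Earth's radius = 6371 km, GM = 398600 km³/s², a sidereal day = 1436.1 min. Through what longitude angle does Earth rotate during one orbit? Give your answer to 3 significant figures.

Semi-major axis a = 6371 + 733 = 7104 km. Period T = 2π√(a³/μ) = 2π√(7104³/398600) = 5958.9 s = 99.31 min.
During one orbit Earth rotates (5958.9 / 86166) × 360° = 24.90°.

24.9°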